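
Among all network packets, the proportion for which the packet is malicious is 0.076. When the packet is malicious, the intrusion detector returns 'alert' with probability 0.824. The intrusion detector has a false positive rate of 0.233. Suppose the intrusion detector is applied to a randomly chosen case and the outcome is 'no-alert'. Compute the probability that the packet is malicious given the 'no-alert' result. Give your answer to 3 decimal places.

P(H | E) ≈ 0.019

Write H for 'the packet is malicious'. Prior odds H:¬H = 0.076/0.924 = 0.082251. For the 'no-alert' outcome, the likelihood ratio is 0.176/0.767 = 0.22947.
Posterior odds = 0.082251 × 0.22947 = 0.018874, so P(H|E) = 0.018874/(1+0.018874) = 0.019.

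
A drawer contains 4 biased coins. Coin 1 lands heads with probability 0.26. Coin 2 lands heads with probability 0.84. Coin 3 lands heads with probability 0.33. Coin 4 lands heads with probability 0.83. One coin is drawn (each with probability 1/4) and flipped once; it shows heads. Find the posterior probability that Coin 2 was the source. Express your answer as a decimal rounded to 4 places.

Posterior probability ≈ 0.3717

P(heads|C1) = 0.26; P(heads|C2) = 0.84; P(heads|C3) = 0.33; P(heads|C4) = 0.83.
Prior × likelihood for each source: 0.25·0.26=0.06500, 0.25·0.84=0.2100, 0.25·0.33=0.08250, 0.25·0.83=0.2075. Summing gives P(heads) = 0.56500.
P(Coin 2 | heads) = 0.2100 / 0.56500 = 0.3717.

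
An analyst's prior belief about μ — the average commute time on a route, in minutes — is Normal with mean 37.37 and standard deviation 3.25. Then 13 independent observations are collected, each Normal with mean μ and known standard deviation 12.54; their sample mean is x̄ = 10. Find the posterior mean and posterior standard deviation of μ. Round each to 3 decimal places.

Prior precision 1/τ₀² = 1/3.25² = 0.0946746; data precision n/σ² = 13/12.54² = 0.0826701.
Posterior precision = 0.0946746 + 0.0826701 = 0.177345, giving posterior SD = 1/√0.177345 = 2.375.
Posterior mean = (0.0946746·37.37 + 0.0826701·10) / 0.177345 = 24.611.

Posterior mean ≈ 24.611; posterior SD ≈ 2.375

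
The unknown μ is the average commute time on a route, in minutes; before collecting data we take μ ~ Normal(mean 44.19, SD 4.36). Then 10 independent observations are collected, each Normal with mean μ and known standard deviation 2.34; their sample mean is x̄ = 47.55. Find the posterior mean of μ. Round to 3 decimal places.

Posterior mean ≈ 47.456

With known σ, the Normal prior is conjugate. Weight on the data is w = (n/σ²)/(n/σ² + 1/τ₀²) = 1.82628/(1.82628+0.0526050) = 0.97200.
Posterior mean = w·x̄ + (1−w)·μ₀ = 0.97200·47.55 + 0.027998·44.19 = 47.456.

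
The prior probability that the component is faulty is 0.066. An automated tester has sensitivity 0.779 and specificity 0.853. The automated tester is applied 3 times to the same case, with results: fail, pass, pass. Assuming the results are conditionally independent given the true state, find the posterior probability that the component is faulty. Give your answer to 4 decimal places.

With H the event that the component is faulty, the joint likelihood of the observed sequence is P(data|H) = 0.779·0.221·0.221 = 0.038047 and P(data|¬H) = 0.147·0.853·0.853 = 0.10696.
Bayes: P(H|data) = 0.066·0.038047 / (0.066·0.038047 + 0.934·0.10696) = 0.0025111/0.10241 = 0.0245.

Posterior P(H) ≈ 0.0245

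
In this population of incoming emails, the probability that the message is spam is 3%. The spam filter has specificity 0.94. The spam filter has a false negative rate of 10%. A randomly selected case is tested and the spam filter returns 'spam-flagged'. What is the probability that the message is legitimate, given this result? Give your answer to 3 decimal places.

Let H be the event that the message is spam. P(H) = 0.03, so P(¬H) = 0.97. With E the 'spam-flagged' result, P(E|H) = 0.9 and P(E|¬H) = 0.06.
P(E) = 0.9·0.03 + 0.06·0.97 = 0.027000 + 0.058200 = 0.085200.
By Bayes' theorem, P(H|E) = 0.027000 / 0.085200 = 0.317. Hence P(¬H|E) = 1 − 0.317 = 0.683.

P(¬H | E) ≈ 0.683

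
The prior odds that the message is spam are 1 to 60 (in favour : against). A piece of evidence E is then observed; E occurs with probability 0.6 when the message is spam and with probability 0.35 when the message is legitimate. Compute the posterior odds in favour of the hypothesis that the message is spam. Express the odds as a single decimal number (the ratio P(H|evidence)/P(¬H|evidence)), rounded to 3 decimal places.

Prior odds = 1/60 = 0.016667.
Likelihood ratio for E = 0.6/0.35 = 1.7143.
Posterior odds = prior odds × LR = 0.028571.

Posterior odds ≈ 0.029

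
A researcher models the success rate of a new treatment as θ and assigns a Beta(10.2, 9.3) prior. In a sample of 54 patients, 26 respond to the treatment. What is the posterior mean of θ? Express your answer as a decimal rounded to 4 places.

Observing 26 successes and 28 failures updates Beta(10.2, 9.3) by adding the success and failure counts to the two shape parameters: α = 10.2+26 = 36.2, β = 9.3+28 = 37.3.
E[θ | data] = 36.2/(36.2+37.3) = 0.4925.

Posterior mean ≈ 0.4925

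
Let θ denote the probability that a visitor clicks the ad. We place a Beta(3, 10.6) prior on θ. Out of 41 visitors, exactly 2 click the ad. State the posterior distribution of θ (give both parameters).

Posterior: Beta(5, 49.6)

The binomial likelihood is conjugate to the Beta prior: with 2 successes and 39 failures, the posterior is Beta(3+2, 10.6+39) = Beta(5, 49.6).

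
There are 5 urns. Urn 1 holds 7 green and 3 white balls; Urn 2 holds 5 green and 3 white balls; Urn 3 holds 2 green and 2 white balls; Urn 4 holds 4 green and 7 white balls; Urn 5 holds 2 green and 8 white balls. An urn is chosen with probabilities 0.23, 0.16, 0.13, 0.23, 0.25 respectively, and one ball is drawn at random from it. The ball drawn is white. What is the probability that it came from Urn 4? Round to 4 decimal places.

Posterior probability ≈ 0.2709

P(white|Urn 1) = 0.3; P(white|Urn 2) = 0.375; P(white|Urn 3) = 0.5; P(white|Urn 4) = 0.6364; P(white|Urn 5) = 0.8.
Prior × likelihood for each source: 0.23·0.3=0.06900, 0.16·0.375=0.06000, 0.13·0.5=0.06500, 0.23·0.6364=0.1464, 0.25·0.8=0.2000. Summing gives P(white) = 0.54036.
P(Urn 4 | white) = 0.1464 / 0.54036 = 0.2709.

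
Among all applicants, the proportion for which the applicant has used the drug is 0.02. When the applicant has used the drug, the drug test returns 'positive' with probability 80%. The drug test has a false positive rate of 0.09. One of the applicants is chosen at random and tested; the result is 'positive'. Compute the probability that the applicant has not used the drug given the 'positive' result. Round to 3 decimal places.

P(¬H | E) ≈ 0.846

Let H be the event that the applicant has used the drug. P(H) = 0.02, so P(¬H) = 0.98. With E the 'positive' result, P(E|H) = 0.8 and P(E|¬H) = 0.09.
P(E) = 0.8·0.02 + 0.09·0.98 = 0.016000 + 0.088200 = 0.10420.
By Bayes' theorem, P(H|E) = 0.016000 / 0.10420 = 0.154. Hence P(¬H|E) = 1 − 0.154 = 0.846.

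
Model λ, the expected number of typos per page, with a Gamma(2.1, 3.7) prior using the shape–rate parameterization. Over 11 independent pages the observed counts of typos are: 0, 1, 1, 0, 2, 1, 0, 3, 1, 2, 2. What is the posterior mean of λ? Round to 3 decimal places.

Posterior mean ≈ 1.027

The Poisson likelihood adds the total count to the shape and the number of exposure periods to the rate. Here ∑xᵢ = 13 and n = 11, so shape 2.1→15.1 and rate 3.7→14.7.
E[λ | data] = 15.1/14.7 = 1.027.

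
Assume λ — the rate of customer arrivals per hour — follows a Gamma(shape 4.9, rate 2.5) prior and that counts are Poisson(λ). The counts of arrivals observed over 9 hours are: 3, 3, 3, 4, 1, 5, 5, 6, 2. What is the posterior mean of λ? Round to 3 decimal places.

Total count ∑xᵢ = 32 over n = 9 hours.
Gamma is conjugate to the Poisson likelihood: posterior is Gamma(shape = 4.9+32 = 36.9, rate = 2.5+9 = 11.5).
Posterior mean = shape/rate = 36.9/11.5 = 3.209.

Posterior mean ≈ 3.209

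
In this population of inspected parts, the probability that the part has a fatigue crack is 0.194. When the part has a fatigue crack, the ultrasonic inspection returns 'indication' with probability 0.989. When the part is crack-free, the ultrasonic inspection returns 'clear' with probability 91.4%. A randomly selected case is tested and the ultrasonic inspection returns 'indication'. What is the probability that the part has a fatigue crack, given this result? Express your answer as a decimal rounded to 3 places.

P(H | E) ≈ 0.735

Let H be the event that the part has a fatigue crack. P(H) = 0.194, so P(¬H) = 0.806. With E the 'indication' result, P(E|H) = 0.989 and P(E|¬H) = 0.086.
P(E) = 0.989·0.194 + 0.086·0.806 = 0.19187 + 0.069316 = 0.26118.
By Bayes' theorem, P(H|E) = 0.19187 / 0.26118 = 0.735.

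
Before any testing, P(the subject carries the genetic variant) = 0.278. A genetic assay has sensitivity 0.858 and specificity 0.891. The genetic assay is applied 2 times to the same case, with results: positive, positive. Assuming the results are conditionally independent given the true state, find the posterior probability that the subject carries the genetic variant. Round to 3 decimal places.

Posterior P(H) ≈ 0.960

With H the event that the subject carries the genetic variant, the joint likelihood of the observed sequence is P(data|H) = 0.858·0.858 = 0.73616 and P(data|¬H) = 0.109·0.109 = 0.011881.
Bayes: P(H|data) = 0.278·0.73616 / (0.278·0.73616 + 0.722·0.011881) = 0.20465/0.21323 = 0.9598.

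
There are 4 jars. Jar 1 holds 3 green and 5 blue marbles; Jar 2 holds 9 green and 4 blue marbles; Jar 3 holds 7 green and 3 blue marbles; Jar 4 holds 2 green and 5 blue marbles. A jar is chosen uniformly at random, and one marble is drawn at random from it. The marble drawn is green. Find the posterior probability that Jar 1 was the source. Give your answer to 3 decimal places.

Tabulate prior·likelihood by source: [1] prior 0.25, lik 0.375, product 0.09375; [2] prior 0.25, lik 0.6923, product 0.1731; [3] prior 0.25, lik 0.7, product 0.1750; [4] prior 0.25, lik 0.2857, product 0.07143.
Normalizing constant = 0.51326; the posterior for Jar 1 is its product over the sum, 0.09375/0.51326 = 0.183.

Posterior probability ≈ 0.183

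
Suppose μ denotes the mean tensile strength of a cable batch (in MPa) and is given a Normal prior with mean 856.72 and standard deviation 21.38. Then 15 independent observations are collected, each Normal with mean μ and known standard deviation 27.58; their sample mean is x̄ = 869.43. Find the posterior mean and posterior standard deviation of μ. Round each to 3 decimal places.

Posterior mean ≈ 868.161; posterior SD ≈ 6.756

Prior precision 1/τ₀² = 1/21.38² = 0.00218768; data precision n/σ² = 15/27.58² = 0.0197198.
Posterior precision = 0.00218768 + 0.0197198 = 0.0219075, giving posterior SD = 1/√0.0219075 = 6.756.
Posterior mean = (0.00218768·856.72 + 0.0197198·869.43) / 0.0219075 = 868.161.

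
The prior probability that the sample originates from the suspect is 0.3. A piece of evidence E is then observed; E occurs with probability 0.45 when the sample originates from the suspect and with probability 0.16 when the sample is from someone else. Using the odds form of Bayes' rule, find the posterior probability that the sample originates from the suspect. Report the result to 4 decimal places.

Posterior probability ≈ 0.5466

Prior odds = 0.3/(1−0.3) = 0.42857. In log-odds, ln(0.42857) = -0.84730.
Add log likelihood ratio: ln(2.8125) = 1.0341.
Posterior log-odds = 0.18678, so posterior odds = exp(0.18678) = 1.2054. Converting, P(H|E) = 1.2054/2.2054 = 0.5466.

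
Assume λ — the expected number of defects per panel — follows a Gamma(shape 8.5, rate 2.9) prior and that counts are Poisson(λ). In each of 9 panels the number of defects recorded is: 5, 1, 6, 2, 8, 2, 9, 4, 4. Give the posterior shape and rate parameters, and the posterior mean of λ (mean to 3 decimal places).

Total count ∑xᵢ = 41 over n = 9 panels.
Gamma is conjugate to the Poisson likelihood: posterior is Gamma(shape = 8.5+41 = 49.5, rate = 2.9+9 = 11.9).
E[λ | data] = 49.5/11.9 = 4.160.

Posterior: Gamma(shape=49.5, rate=11.9); mean ≈ 4.160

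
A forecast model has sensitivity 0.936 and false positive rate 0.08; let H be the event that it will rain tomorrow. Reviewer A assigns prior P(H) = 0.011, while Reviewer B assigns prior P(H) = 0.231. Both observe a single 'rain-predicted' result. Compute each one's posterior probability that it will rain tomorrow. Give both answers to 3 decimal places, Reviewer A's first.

P('+'|H) = 0.936, P('+'|¬H) = 0.08.
Reviewer A: numerator 0.936·0.011 = 0.010296; evidence = 0.010296+0.08·0.989 = 0.089416; posterior = 0.115.
Reviewer B: numerator 0.936·0.231 = 0.21622; evidence = 0.21622+0.08·0.769 = 0.27774; posterior = 0.778.

Reviewer A: 0.115; Reviewer B: 0.778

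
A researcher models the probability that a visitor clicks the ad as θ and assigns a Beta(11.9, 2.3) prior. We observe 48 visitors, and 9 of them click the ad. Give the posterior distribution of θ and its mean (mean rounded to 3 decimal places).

Observing 9 successes and 39 failures updates Beta(11.9, 2.3) by adding the success and failure counts to the two shape parameters: α = 11.9+9 = 20.9, β = 2.3+39 = 41.3.
E[θ | data] = 20.9/(20.9+41.3) = 0.336.

Posterior: Beta(20.9, 41.3); mean ≈ 0.336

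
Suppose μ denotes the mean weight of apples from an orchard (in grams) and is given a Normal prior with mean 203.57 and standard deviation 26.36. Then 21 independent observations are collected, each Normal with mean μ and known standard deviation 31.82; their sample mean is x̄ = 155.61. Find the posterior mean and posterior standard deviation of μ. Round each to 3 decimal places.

With known σ, the Normal prior is conjugate. Weight on the data is w = (n/σ²)/(n/σ² + 1/τ₀²) = 0.0207405/(0.0207405+0.00143916) = 0.93511.
Posterior mean = w·x̄ + (1−w)·μ₀ = 0.93511·155.61 + 0.064887·203.57 = 158.722. Posterior variance = 1/(0.0207405+0.00143916) = 45.0864, so SD = 6.715.

Posterior mean ≈ 158.722; posterior SD ≈ 6.715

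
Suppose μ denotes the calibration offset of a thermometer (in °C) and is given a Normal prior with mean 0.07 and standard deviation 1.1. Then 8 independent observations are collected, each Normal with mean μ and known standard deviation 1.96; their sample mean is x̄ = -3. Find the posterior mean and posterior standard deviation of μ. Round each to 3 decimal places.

With known σ, the Normal prior is conjugate. Weight on the data is w = (n/σ²)/(n/σ² + 1/τ₀²) = 2.08247/(2.08247+0.826446) = 0.71589.
Posterior mean = w·x̄ + (1−w)·μ₀ = 0.71589·-3 + 0.28411·0.07 = -2.128. Posterior variance = 1/(2.08247+0.826446) = 0.343771, so SD = 0.586.

Posterior mean ≈ -2.128; posterior SD ≈ 0.586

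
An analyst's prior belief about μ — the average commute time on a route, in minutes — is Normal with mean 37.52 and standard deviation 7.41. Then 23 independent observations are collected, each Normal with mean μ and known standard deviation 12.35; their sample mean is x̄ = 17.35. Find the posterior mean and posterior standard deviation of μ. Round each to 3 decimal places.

With known σ, the Normal prior is conjugate. Weight on the data is w = (n/σ²)/(n/σ² + 1/τ₀²) = 0.150797/(0.150797+0.0182122) = 0.89224.
Posterior mean = w·x̄ + (1−w)·μ₀ = 0.89224·17.35 + 0.10776·37.52 = 19.523. Posterior variance = 1/(0.150797+0.0182122) = 5.91682, so SD = 2.432.

Posterior mean ≈ 19.523; posterior SD ≈ 2.432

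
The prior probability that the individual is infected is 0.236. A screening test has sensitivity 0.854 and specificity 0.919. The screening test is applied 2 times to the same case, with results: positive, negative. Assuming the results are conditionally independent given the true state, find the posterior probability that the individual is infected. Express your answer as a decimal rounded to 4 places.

Posterior P(H) ≈ 0.3410

Let H be the event that the individual is infected; start with P(H) = 0.236. P('positive'|H) = 0.854, P('positive'|¬H) = 0.081.
Update on result 1 ('positive'): P(H) ← 0.854·0.2360 / (0.854·0.2360 + 0.081·0.7640) = 0.20154/0.26343 = 0.7651.
Update on result 2 ('negative'): P(H) ← 0.146·0.7651 / (0.146·0.7651 + 0.919·0.2349) = 0.11170/0.32759 = 0.3410.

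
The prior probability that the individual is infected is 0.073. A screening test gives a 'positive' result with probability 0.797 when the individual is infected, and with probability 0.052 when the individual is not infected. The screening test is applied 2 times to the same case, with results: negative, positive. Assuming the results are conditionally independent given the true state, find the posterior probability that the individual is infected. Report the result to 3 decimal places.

Let H be the event that the individual is infected; start with P(H) = 0.073. P('positive'|H) = 0.797, P('positive'|¬H) = 0.052.
Update on result 1 ('negative'): P(H) ← 0.203·0.0730 / (0.203·0.0730 + 0.948·0.9270) = 0.014819/0.89362 = 0.0166.
Update on result 2 ('positive'): P(H) ← 0.797·0.0166 / (0.797·0.0166 + 0.052·0.9834) = 0.013217/0.064354 = 0.2054.

Posterior P(H) ≈ 0.205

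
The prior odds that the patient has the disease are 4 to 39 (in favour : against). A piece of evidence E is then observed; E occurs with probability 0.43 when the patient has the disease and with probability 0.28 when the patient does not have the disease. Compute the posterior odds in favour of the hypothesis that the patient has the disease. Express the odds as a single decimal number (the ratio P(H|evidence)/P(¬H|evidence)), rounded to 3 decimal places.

Posterior odds ≈ 0.158

Prior odds = 4/39 = 0.10256.
Likelihood ratio for E = 0.43/0.28 = 1.5357.
Posterior odds = prior odds × LR = 0.15751.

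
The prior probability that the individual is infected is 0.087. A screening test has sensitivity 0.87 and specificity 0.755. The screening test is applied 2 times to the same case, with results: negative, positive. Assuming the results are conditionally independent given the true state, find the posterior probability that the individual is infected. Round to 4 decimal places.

Let H be the event that the individual is infected; start with P(H) = 0.087. P('positive'|H) = 0.87, P('positive'|¬H) = 0.245.
Update on result 1 ('negative'): P(H) ← 0.13·0.0870 / (0.13·0.0870 + 0.755·0.9130) = 0.011310/0.70063 = 0.0161.
Update on result 2 ('positive'): P(H) ← 0.87·0.0161 / (0.87·0.0161 + 0.245·0.9839) = 0.014044/0.25509 = 0.0551.

Posterior P(H) ≈ 0.0551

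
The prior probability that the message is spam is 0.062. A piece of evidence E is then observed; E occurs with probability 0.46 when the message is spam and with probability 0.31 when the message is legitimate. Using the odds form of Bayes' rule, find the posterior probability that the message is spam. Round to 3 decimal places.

Prior odds = 0.062/(1−0.062) = 0.066098. In log-odds, ln(0.066098) = -2.7166.
Add log likelihood ratio: ln(1.4839) = 0.39465.
Posterior log-odds = -2.3220, so posterior odds = exp(-2.3220) = 0.098081. Converting, P(H|E) = 0.098081/1.0981 = 0.089.

Posterior probability ≈ 0.089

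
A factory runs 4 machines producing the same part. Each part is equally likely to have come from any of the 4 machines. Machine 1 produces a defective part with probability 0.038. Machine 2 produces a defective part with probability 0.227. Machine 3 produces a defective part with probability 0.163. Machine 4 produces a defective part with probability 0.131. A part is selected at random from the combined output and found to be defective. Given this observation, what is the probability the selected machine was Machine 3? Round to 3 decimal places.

Posterior probability ≈ 0.292

Tabulate prior·likelihood by source: [1] prior 0.25, lik 0.038, product 0.009500; [2] prior 0.25, lik 0.227, product 0.05675; [3] prior 0.25, lik 0.163, product 0.04075; [4] prior 0.25, lik 0.131, product 0.03275.
Normalizing constant = 0.13975; the posterior for Machine 3 is its product over the sum, 0.04075/0.13975 = 0.292.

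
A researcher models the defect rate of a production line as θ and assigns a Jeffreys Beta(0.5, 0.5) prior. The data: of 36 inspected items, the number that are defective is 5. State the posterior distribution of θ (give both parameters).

The binomial likelihood is conjugate to the Beta prior: with 5 successes and 31 failures, the posterior is Beta(0.5+5, 0.5+31) = Beta(5.5, 31.5).

Posterior: Beta(5.5, 31.5)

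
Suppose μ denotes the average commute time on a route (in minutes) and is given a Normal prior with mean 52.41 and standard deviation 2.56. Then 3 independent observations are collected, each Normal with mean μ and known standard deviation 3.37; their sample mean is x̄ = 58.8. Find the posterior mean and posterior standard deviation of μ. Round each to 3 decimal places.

Posterior mean ≈ 56.460; posterior SD ≈ 1.549

Prior precision 1/τ₀² = 1/2.56² = 0.152588; data precision n/σ² = 3/3.37² = 0.264157.
Posterior precision = 0.152588 + 0.264157 = 0.416744, giving posterior SD = 1/√0.416744 = 1.549.
Posterior mean = (0.152588·52.41 + 0.264157·58.8) / 0.416744 = 56.460.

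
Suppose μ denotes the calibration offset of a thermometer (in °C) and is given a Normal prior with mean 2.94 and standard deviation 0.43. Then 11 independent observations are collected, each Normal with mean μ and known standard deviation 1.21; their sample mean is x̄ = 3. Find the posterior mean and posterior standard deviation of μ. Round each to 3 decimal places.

With known σ, the Normal prior is conjugate. Weight on the data is w = (n/σ²)/(n/σ² + 1/τ₀²) = 7.51315/(7.51315+5.40833) = 0.58145.
Posterior mean = w·x̄ + (1−w)·μ₀ = 0.58145·3 + 0.41855·2.94 = 2.975. Posterior variance = 1/(7.51315+5.40833) = 0.0773905, so SD = 0.278.

Posterior mean ≈ 2.975; posterior SD ≈ 0.278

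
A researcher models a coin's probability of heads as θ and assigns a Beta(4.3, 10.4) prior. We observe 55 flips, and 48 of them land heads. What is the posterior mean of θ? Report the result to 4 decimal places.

The binomial likelihood is conjugate to the Beta prior: with 48 successes and 7 failures, the posterior is Beta(4.3+48, 10.4+7) = Beta(52.3, 17.4).
Posterior mean = α/(α+β) = 52.3/69.7 = 0.7504.

Posterior mean ≈ 0.7504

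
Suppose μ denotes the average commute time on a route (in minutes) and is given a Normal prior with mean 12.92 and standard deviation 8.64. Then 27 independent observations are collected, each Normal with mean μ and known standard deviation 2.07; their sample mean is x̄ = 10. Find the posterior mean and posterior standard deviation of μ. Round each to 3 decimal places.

With known σ, the Normal prior is conjugate. Weight on the data is w = (n/σ²)/(n/σ² + 1/τ₀²) = 6.30120/(6.30120+0.0133959) = 0.99788.
Posterior mean = w·x̄ + (1−w)·μ₀ = 0.99788·10 + 0.0021214·12.92 = 10.006. Posterior variance = 1/(6.30120+0.0133959) = 0.158363, so SD = 0.398.

Posterior mean ≈ 10.006; posterior SD ≈ 0.398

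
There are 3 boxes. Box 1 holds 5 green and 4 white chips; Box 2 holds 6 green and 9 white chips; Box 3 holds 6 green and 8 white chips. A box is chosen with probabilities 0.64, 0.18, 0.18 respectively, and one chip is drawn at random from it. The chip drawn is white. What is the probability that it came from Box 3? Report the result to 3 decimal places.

Posterior probability ≈ 0.208

Tabulate prior·likelihood by source: [1] prior 0.64, lik 0.4444, product 0.2844; [2] prior 0.18, lik 0.6, product 0.1080; [3] prior 0.18, lik 0.5714, product 0.1029.
Normalizing constant = 0.49530; the posterior for Box 3 is its product over the sum, 0.1029/0.49530 = 0.208.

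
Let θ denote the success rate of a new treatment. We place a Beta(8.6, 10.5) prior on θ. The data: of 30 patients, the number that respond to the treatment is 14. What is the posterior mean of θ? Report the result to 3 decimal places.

Observing 14 successes and 16 failures updates Beta(8.6, 10.5) by adding the success and failure counts to the two shape parameters: α = 8.6+14 = 22.6, β = 10.5+16 = 26.5.
Posterior mean = α/(α+β) = 22.6/49.1 = 0.460.

Posterior mean ≈ 0.460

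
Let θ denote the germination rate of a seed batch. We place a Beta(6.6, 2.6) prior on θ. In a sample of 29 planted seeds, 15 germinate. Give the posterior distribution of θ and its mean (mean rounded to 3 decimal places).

Observing 15 successes and 14 failures updates Beta(6.6, 2.6) by adding the success and failure counts to the two shape parameters: α = 6.6+15 = 21.6, β = 2.6+14 = 16.6.
Posterior mean = α/(α+β) = 21.6/38.2 = 0.565.

Posterior: Beta(21.6, 16.6); mean ≈ 0.565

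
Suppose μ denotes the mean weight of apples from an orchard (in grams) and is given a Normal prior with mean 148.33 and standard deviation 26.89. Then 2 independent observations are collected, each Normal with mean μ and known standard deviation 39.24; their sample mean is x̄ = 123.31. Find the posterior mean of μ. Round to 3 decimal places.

Prior precision 1/τ₀² = 1/26.89² = 0.00138299; data precision n/σ² = 2/39.24² = 0.00129889.
Posterior precision = 0.00138299 + 0.00129889 = 0.00268188.
Posterior mean = (0.00138299·148.33 + 0.00129889·123.31) / 0.00268188 = 136.212.

Posterior mean ≈ 136.212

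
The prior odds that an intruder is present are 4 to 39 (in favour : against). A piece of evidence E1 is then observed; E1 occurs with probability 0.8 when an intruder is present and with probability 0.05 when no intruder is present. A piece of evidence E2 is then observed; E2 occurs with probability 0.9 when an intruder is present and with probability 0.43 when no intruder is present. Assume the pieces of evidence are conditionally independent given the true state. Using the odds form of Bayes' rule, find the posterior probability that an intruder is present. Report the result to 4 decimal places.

Prior odds = 4/39 = 0.10256.
Likelihood ratio for E1 = 0.8/0.05 = 16.000.
Likelihood ratio for E2 = 0.9/0.43 = 2.0930.
Posterior odds = prior odds × LR₁ × LR₂ = 3.4347.
Posterior probability = odds/(1+odds) = 3.4347/4.4347 = 0.7745.

Posterior probability ≈ 0.7745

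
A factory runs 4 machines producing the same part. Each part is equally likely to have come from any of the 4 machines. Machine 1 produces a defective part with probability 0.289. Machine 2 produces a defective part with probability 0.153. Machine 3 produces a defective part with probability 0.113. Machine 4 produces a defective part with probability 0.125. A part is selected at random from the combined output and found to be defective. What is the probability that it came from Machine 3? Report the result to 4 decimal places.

P(defective|M1) = 0.289; P(defective|M2) = 0.153; P(defective|M3) = 0.113; P(defective|M4) = 0.125.
Prior × likelihood for each source: 0.25·0.289=0.07225, 0.25·0.153=0.03825, 0.25·0.113=0.02825, 0.25·0.125=0.03125. Summing gives P(defective) = 0.17000.
P(Machine 3 | defective) = 0.02825 / 0.17000 = 0.1662.

Posterior probability ≈ 0.1662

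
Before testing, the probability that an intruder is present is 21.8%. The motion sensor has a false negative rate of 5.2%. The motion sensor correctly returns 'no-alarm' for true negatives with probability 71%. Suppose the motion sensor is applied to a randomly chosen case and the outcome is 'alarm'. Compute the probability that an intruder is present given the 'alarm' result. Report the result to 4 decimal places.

P(H | E) ≈ 0.4768

Write H for 'an intruder is present'. Prior odds H:¬H = 0.218/0.782 = 0.27877. For the 'alarm' outcome, the likelihood ratio is 0.948/0.29 = 3.2690.
Posterior odds = 0.27877 × 3.2690 = 0.91130, so P(H|E) = 0.91130/(1+0.91130) = 0.4768.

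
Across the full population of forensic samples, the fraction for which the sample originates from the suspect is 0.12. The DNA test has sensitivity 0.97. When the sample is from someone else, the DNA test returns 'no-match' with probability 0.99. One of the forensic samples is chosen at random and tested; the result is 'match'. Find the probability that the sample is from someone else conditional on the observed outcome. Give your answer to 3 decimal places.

P(¬H | E) ≈ 0.070

Let H be the event that the sample originates from the suspect. P(H) = 0.12, so P(¬H) = 0.88. With E the 'match' result, P(E|H) = 0.97 and P(E|¬H) = 0.01.
P(E) = 0.97·0.12 + 0.01·0.88 = 0.11640 + 0.0088000 = 0.12520.
By Bayes' theorem, P(H|E) = 0.11640 / 0.12520 = 0.930. Hence P(¬H|E) = 1 − 0.930 = 0.070.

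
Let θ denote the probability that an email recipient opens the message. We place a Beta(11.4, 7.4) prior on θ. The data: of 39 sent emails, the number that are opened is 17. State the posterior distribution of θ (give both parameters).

The binomial likelihood is conjugate to the Beta prior: with 17 successes and 22 failures, the posterior is Beta(11.4+17, 7.4+22) = Beta(28.4, 29.4).

Posterior: Beta(28.4, 29.4)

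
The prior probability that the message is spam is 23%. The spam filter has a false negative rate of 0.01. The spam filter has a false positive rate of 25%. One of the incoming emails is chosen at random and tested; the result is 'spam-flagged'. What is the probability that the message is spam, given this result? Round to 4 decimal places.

Write H for 'the message is spam'. Prior odds H:¬H = 0.23/0.77 = 0.29870. For the 'spam-flagged' outcome, the likelihood ratio is 0.99/0.25 = 3.9600.
Posterior odds = 0.29870 × 3.9600 = 1.1829, so P(H|E) = 1.1829/(1+1.1829) = 0.5419.

P(H | E) ≈ 0.5419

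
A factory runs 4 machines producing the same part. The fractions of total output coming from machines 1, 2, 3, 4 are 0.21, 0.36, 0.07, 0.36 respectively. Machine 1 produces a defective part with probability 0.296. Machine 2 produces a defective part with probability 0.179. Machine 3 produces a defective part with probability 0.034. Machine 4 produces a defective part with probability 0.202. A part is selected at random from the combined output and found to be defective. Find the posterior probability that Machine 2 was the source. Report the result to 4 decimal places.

Tabulate prior·likelihood by source: [1] prior 0.21, lik 0.296, product 0.06216; [2] prior 0.36, lik 0.179, product 0.06444; [3] prior 0.07, lik 0.034, product 0.002380; [4] prior 0.36, lik 0.202, product 0.07272.
Normalizing constant = 0.20170; the posterior for Machine 2 is its product over the sum, 0.06444/0.20170 = 0.3195.

Posterior probability ≈ 0.3195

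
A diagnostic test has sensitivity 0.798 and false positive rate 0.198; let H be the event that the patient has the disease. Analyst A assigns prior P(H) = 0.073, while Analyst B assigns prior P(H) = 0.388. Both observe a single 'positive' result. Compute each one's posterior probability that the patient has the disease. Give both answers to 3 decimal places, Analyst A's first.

Analyst A: 0.241; Analyst B: 0.719

The likelihood ratio for a 'positive' result is 0.798/0.198 = 4.0303.
Analyst A: prior odds 0.073/0.927 = 0.078749; posterior odds 0.31738; posterior probability 0.241.
Analyst B: prior odds 0.388/0.612 = 0.63399; posterior odds 2.5552; posterior probability 0.719.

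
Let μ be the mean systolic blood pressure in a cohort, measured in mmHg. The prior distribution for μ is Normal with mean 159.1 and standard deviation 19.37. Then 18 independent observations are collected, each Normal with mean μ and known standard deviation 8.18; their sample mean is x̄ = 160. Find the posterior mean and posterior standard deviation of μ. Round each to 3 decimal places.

Posterior mean ≈ 159.991; posterior SD ≈ 1.919

With known σ, the Normal prior is conjugate. Weight on the data is w = (n/σ²)/(n/σ² + 1/τ₀²) = 0.269008/(0.269008+0.00266527) = 0.99019.
Posterior mean = w·x̄ + (1−w)·μ₀ = 0.99019·160 + 0.0098105·159.1 = 159.991. Posterior variance = 1/(0.269008+0.00266527) = 3.68089, so SD = 1.919.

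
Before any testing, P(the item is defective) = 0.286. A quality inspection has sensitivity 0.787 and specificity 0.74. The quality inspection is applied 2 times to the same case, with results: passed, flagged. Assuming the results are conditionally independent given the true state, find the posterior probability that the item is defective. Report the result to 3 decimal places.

Let H be the event that the item is defective; start with P(H) = 0.286. P('flagged'|H) = 0.787, P('flagged'|¬H) = 0.26.
Update on result 1 ('passed'): P(H) ← 0.213·0.2860 / (0.213·0.2860 + 0.74·0.7140) = 0.060918/0.58928 = 0.1034.
Update on result 2 ('flagged'): P(H) ← 0.787·0.1034 / (0.787·0.1034 + 0.26·0.8966) = 0.081358/0.31448 = 0.2587.

Posterior P(H) ≈ 0.259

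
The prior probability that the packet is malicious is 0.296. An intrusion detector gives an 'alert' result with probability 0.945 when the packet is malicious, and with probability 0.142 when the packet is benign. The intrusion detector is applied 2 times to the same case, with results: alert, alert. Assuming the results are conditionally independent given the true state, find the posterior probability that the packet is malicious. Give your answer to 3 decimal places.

Posterior P(H) ≈ 0.949

Let H be the event that the packet is malicious; start with P(H) = 0.296. P('alert'|H) = 0.945, P('alert'|¬H) = 0.142.
Update on result 1 ('alert'): P(H) ← 0.945·0.2960 / (0.945·0.2960 + 0.142·0.7040) = 0.27972/0.37969 = 0.7367.
Update on result 2 ('alert'): P(H) ← 0.945·0.7367 / (0.945·0.7367 + 0.142·0.2633) = 0.69619/0.73358 = 0.9490.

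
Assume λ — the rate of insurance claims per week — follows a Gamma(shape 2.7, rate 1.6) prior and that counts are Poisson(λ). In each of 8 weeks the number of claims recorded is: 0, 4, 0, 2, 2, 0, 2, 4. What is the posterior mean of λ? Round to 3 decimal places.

Posterior mean ≈ 1.740

Total count ∑xᵢ = 14 over n = 8 weeks.
Gamma is conjugate to the Poisson likelihood: posterior is Gamma(shape = 2.7+14 = 16.7, rate = 1.6+8 = 9.6).
Posterior mean = shape/rate = 16.7/9.6 = 1.740.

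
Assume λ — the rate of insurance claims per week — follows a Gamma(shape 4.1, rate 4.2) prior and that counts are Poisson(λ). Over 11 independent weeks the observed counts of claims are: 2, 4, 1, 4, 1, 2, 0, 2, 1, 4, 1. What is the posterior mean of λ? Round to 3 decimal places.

Total count ∑xᵢ = 22 over n = 11 weeks.
Gamma is conjugate to the Poisson likelihood: posterior is Gamma(shape = 4.1+22 = 26.1, rate = 4.2+11 = 15.2).
Posterior mean = shape/rate = 26.1/15.2 = 1.717.

Posterior mean ≈ 1.717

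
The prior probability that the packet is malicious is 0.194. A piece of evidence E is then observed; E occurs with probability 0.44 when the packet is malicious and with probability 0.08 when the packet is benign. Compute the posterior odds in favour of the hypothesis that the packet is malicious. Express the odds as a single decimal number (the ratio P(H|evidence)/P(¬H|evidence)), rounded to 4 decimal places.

Prior odds = 0.194/(1−0.194) = 0.24069. In log-odds, ln(0.24069) = -1.4242.
Add log likelihood ratio: ln(5.5000) = 1.7047.
Posterior log-odds = 0.28052, so posterior odds = exp(0.28052) = 1.3238.

Posterior odds ≈ 1.3238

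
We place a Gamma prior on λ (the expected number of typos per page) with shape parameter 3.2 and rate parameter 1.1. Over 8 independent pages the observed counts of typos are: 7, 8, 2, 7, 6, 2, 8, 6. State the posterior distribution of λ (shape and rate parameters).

Posterior: Gamma(shape=49.2, rate=9.1)

The Poisson likelihood adds the total count to the shape and the number of exposure periods to the rate. Here ∑xᵢ = 46 and n = 8, so shape 3.2→49.2 and rate 1.1→9.1.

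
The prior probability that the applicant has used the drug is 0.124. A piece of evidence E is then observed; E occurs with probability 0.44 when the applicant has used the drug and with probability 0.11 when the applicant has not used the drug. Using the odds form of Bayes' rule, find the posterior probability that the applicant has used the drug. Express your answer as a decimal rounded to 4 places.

Prior odds = 0.124/(1−0.124) = 0.14155.
Likelihood ratio for E = 0.44/0.11 = 4.0000.
Posterior odds = prior odds × LR = 0.56621.
Posterior probability = odds/(1+odds) = 0.56621/1.5662 = 0.3615.

Posterior probability ≈ 0.3615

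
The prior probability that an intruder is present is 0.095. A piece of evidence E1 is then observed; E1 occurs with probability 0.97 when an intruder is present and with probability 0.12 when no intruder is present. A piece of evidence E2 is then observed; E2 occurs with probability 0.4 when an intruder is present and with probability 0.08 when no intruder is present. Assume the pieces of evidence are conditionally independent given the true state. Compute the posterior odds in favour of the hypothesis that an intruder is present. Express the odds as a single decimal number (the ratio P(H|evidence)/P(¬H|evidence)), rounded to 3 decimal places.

Posterior odds ≈ 4.243

Prior odds = 0.095/(1−0.095) = 0.10497.
Likelihood ratio for E1 = 0.97/0.12 = 8.0833.
Likelihood ratio for E2 = 0.4/0.08 = 5.0000.
Posterior odds = prior odds × LR₁ × LR₂ = 4.2426.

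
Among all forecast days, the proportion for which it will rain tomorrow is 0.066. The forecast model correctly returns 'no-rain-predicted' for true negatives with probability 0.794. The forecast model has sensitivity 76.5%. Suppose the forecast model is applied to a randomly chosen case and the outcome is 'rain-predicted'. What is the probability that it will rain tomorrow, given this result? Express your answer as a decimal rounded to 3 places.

Let H be the event that it will rain tomorrow. P(H) = 0.066, so P(¬H) = 0.934. With E the 'rain-predicted' result, P(E|H) = 0.765 and P(E|¬H) = 0.206.
P(E) = 0.765·0.066 + 0.206·0.934 = 0.050490 + 0.19240 = 0.24289.
By Bayes' theorem, P(H|E) = 0.050490 / 0.24289 = 0.208.

P(H | E) ≈ 0.208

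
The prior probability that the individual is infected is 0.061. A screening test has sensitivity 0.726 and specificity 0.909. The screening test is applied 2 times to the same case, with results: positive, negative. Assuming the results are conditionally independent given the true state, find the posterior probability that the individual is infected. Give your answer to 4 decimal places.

Let H be the event that the individual is infected; start with P(H) = 0.061. P('positive'|H) = 0.726, P('positive'|¬H) = 0.091.
Update on result 1 ('positive'): P(H) ← 0.726·0.0610 / (0.726·0.0610 + 0.091·0.9390) = 0.044286/0.12973 = 0.3414.
Update on result 2 ('negative'): P(H) ← 0.274·0.3414 / (0.274·0.3414 + 0.909·0.6586) = 0.093532/0.69224 = 0.1351.

Posterior P(H) ≈ 0.1351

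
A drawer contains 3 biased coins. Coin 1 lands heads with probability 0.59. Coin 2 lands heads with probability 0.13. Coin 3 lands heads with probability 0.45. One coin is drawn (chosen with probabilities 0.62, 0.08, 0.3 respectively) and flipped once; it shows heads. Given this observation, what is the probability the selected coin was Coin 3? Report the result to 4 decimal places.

Tabulate prior·likelihood by source: [1] prior 0.62, lik 0.59, product 0.3658; [2] prior 0.08, lik 0.13, product 0.01040; [3] prior 0.3, lik 0.45, product 0.1350.
Normalizing constant = 0.51120; the posterior for Coin 3 is its product over the sum, 0.1350/0.51120 = 0.2641.

Posterior probability ≈ 0.2641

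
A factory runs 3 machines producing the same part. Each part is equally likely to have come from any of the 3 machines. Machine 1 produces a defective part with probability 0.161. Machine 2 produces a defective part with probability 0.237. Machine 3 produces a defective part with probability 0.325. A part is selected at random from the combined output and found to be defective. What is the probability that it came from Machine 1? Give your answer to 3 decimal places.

Posterior probability ≈ 0.223

P(defective|M1) = 0.161; P(defective|M2) = 0.237; P(defective|M3) = 0.325.
Prior × likelihood for each source: 0.333333·0.161=0.05367, 0.333333·0.237=0.07900, 0.333333·0.325=0.1083. Summing gives P(defective) = 0.24100.
P(Machine 1 | defective) = 0.05367 / 0.24100 = 0.223.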